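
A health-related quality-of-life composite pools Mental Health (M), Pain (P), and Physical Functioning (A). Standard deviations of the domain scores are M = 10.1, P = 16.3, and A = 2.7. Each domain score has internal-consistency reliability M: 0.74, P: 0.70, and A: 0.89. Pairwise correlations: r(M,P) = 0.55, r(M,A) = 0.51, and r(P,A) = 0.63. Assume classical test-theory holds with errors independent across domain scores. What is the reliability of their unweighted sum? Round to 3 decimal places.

0.833

Var(M+P+A) = 10.1² + 16.3² + 2.7² + 2·[10.1·16.3·0.55 + 10.1·2.7·0.51 + 16.3·2.7·0.63] = 374.99 + 264.361 = 639.351.
With uncorrelated errors the cross-covariances are all true-score covariance, so they carry over unchanged; only the diagonal terms shrink to ρᵢσᵢ².
True-score variance = [10.1²·0.74 + 16.3²·0.70 + 2.7²·0.89] + 264.361 = 267.958 + 264.361 = 532.32.
Reliability = 532.32 / 639.351 = 0.833.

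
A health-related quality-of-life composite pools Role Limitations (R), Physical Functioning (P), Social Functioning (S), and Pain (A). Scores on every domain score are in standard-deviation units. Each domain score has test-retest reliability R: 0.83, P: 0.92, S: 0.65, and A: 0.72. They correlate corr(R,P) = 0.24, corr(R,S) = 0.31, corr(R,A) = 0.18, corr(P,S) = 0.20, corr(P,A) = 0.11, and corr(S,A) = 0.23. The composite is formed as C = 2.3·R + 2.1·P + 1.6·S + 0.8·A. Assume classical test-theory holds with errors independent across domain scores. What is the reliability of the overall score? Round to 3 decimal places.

0.886

Var(C) = 2.3² + 2.1² + 1.6² + 0.8² + 2·[4.83·0.24 + 3.68·0.31 + 1.84·0.18 + 3.36·0.20 + 1.68·0.11 + 1.28·0.23] = 12.9 + 7.5648 = 20.4648.
With uncorrelated errors the cross-covariances are all true-score covariance, so they carry over unchanged; only the diagonal terms shrink to ρᵢσᵢ².
True-score variance = [2.3²·0.83 + 2.1²·0.92 + 1.6²·0.65 + 0.8²·0.72] + 7.5648 = 10.5727 + 7.5648 = 18.1375.
Reliability = 18.1375 / 20.4648 = 0.886.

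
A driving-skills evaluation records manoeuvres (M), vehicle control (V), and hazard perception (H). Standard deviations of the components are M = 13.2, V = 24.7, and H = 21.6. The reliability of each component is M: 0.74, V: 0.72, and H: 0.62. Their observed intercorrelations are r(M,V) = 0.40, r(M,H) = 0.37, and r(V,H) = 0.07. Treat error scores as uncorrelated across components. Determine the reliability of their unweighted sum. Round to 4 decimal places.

0.7811

Var(M+V+H) = 13.2² + 24.7² + 21.6² + 2·[13.2·24.7·0.40 + 13.2·21.6·0.37 + 24.7·21.6·0.07] = 1250.89 + 546.514 = 1797.4.
Under uncorrelated errors the observed covariances equal the true-score covariances, so only the own-variance terms attenuate.
True-score variance = [13.2²·0.74 + 24.7²·0.72 + 21.6²·0.62] + 546.514 = 857.47 + 546.514 = 1403.98.
Reliability = 1403.98 / 1797.4 = 0.7811.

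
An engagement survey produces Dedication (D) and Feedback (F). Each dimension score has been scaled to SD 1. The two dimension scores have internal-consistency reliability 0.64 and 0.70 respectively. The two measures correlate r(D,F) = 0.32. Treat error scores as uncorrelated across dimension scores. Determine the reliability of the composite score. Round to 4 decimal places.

Var(D+F) = 2 + 2·[0.32] = 2 + 0.64 = 2.64.
Under uncorrelated errors the observed covariances equal the true-score covariances, so only the own-variance terms attenuate.
True-score variance = [0.64 + 0.70] + 0.64 = 1.34 + 0.64 = 1.98.
Reliability = 1.98 / 2.64 = 0.7500.

0.7500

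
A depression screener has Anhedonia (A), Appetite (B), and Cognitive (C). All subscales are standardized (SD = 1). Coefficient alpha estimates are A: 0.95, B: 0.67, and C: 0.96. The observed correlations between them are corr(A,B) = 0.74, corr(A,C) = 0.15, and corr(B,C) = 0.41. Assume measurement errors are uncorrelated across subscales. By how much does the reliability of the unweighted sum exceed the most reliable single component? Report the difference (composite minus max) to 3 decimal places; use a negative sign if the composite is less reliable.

Var(sum) = 3 + 2.6 = 5.6; true-score variance = 2.58 + 2.6 = 5.18; composite reliability = 0.9250.
Max component reliability = 0.9600.
Difference = 0.9250 − 0.9600 = -0.035.

-0.035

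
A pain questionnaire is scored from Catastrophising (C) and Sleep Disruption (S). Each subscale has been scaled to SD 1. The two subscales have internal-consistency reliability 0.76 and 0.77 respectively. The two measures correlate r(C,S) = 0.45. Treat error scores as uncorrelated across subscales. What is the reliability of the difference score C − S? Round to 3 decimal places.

Var(C−S) = 1 + 1 − 2·0.45 = 2 − 0.9 = 1.1.
Under uncorrelated errors the observed covariances equal the true-score covariances, so only the own-variance terms attenuate.
True-score variance = [0.76 + 0.77] − 0.9 = 1.53 − 0.9 = 0.63.
Reliability = 0.63 / 1.1 = 0.573.

0.573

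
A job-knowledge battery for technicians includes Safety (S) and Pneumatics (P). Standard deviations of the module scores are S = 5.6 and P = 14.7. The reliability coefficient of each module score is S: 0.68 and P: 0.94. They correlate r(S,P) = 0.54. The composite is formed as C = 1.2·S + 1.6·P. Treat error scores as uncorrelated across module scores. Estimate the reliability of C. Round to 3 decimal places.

0.938

Var(C) = 1.2²·5.6² + 1.6²·14.7² + 2·[1.92·5.6·14.7·0.54] = 598.349 + 170.699 = 769.048.
Because errors are independent across components, Cov(Tᵢ,Tⱼ) = Cov(Xᵢ,Xⱼ); the off-diagonal part of the true-score variance is the same as above.
True-score variance = [1.2²·5.6²·0.68 + 1.6²·14.7²·0.94] + 170.699 = 550.707 + 170.699 = 721.405.
Reliability = 721.405 / 769.048 = 0.938.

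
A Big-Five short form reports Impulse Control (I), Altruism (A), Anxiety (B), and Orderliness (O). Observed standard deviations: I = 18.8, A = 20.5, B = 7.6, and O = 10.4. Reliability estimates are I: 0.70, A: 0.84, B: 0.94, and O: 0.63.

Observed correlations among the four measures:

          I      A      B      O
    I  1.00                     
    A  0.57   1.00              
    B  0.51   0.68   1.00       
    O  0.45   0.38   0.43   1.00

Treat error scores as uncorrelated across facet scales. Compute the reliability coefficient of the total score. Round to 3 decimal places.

0.899

Var(I+A+B+O) = 18.8² + 20.5² + 7.6² + 10.4² + 2·[18.8·20.5·0.57 + 18.8·7.6·0.51 + 18.8·10.4·0.45 + 20.5·7.6·0.68 + 20.5·10.4·0.38 + 7.6·10.4·0.43] = 939.61 + 1202.96 = 2142.57.
Because errors are independent across components, Cov(Tᵢ,Tⱼ) = Cov(Xᵢ,Xⱼ); the off-diagonal part of the true-score variance is the same as above.
True-score variance = [18.8²·0.70 + 20.5²·0.84 + 7.6²·0.94 + 10.4²·0.63] + 1202.96 = 722.853 + 1202.96 = 1925.81.
Reliability = 1925.81 / 2142.57 = 0.899.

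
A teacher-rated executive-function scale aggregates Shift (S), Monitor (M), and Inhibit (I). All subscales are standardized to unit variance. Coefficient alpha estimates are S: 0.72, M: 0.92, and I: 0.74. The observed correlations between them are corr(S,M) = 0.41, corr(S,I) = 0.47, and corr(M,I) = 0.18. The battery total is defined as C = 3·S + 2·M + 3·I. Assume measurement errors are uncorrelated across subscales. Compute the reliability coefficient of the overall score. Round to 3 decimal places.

0.862

Var(C) = 3² + 2² + 3² + 2·[6·0.41 + 9·0.47 + 6·0.18] = 22 + 15.54 = 37.54.
With uncorrelated errors the cross-covariances are all true-score covariance, so they carry over unchanged; only the diagonal terms shrink to ρᵢσᵢ².
True-score variance = [3²·0.72 + 2²·0.92 + 3²·0.74] + 15.54 = 16.82 + 15.54 = 32.36.
Reliability = 32.36 / 37.54 = 0.862.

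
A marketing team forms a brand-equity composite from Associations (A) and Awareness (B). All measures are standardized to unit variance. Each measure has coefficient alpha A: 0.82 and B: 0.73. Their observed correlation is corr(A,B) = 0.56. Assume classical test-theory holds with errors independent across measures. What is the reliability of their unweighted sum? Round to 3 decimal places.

0.856

Var(A+B) = 2 + 2·[0.56] = 2 + 1.12 = 3.12.
Under uncorrelated errors the observed covariances equal the true-score covariances, so only the own-variance terms attenuate.
True-score variance = [0.82 + 0.73] + 1.12 = 1.55 + 1.12 = 2.67.
Reliability = 2.67 / 3.12 = 0.856.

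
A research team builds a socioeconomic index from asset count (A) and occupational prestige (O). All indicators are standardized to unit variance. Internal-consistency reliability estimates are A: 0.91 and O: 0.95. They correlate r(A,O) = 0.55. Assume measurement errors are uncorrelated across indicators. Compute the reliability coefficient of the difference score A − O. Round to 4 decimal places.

Var(A−O) = 1 + 1 − 2·0.55 = 2 − 1.1 = 0.9.
Under uncorrelated errors the observed covariances equal the true-score covariances, so only the own-variance terms attenuate.
True-score variance = [0.91 + 0.95] − 1.1 = 1.86 − 1.1 = 0.76.
Reliability = 0.76 / 0.9 = 0.8444.

0.8444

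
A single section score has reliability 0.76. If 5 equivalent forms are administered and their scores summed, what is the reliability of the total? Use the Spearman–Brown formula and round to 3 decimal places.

ρ_k = kρ / (1 + (k−1)ρ) = 5·0.76 / (1 + 4·0.76) = 3.800 / 4.040 = 0.941.

0.941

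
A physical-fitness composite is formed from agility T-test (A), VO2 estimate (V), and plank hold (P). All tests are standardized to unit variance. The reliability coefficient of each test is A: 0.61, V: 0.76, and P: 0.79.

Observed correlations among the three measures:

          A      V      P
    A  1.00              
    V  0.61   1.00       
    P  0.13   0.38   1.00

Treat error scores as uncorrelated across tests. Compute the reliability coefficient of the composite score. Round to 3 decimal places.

0.840

Var(A+V+P) = 3 + 2·[0.61 + 0.13 + 0.38] = 3 + 2.24 = 5.24.
With uncorrelated errors the cross-covariances are all true-score covariance, so they carry over unchanged; only the diagonal terms shrink to ρᵢσᵢ².
True-score variance = [0.61 + 0.76 + 0.79] + 2.24 = 2.16 + 2.24 = 4.4.
Reliability = 4.4 / 5.24 = 0.840.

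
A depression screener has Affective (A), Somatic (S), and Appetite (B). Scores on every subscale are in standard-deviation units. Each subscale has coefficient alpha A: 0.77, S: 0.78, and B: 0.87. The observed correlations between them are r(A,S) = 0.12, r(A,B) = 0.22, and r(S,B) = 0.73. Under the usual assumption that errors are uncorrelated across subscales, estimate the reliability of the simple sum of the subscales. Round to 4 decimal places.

0.8872

Var(A+S+B) = 3 + 2·[0.12 + 0.22 + 0.73] = 3 + 2.14 = 5.14.
With uncorrelated errors the cross-covariances are all true-score covariance, so they carry over unchanged; only the diagonal terms shrink to ρᵢσᵢ².
True-score variance = [0.77 + 0.78 + 0.87] + 2.14 = 2.42 + 2.14 = 4.56.
Reliability = 4.56 / 5.14 = 0.8872.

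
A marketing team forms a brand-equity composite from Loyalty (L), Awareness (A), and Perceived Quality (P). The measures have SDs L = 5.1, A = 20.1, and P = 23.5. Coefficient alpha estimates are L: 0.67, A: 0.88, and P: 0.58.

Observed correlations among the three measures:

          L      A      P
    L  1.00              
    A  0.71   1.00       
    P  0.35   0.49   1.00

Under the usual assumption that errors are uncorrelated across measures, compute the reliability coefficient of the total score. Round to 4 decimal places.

Var(L+A+P) = 5.1² + 20.1² + 23.5² + 2·[5.1·20.1·0.71 + 5.1·23.5·0.35 + 20.1·23.5·0.49] = 982.27 + 692.362 = 1674.63.
Because errors are independent across components, Cov(Tᵢ,Tⱼ) = Cov(Xᵢ,Xⱼ); the off-diagonal part of the true-score variance is the same as above.
True-score variance = [5.1²·0.67 + 20.1²·0.88 + 23.5²·0.58] + 692.362 = 693.26 + 692.362 = 1385.62.
Reliability = 1385.62 / 1674.63 = 0.8274.

0.8274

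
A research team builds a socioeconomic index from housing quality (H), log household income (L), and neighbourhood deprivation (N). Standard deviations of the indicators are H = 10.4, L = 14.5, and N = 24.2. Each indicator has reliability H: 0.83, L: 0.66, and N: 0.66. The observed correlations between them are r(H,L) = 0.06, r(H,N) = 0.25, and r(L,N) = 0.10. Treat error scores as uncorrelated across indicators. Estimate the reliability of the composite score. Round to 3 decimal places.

Var(H+L+N) = 10.4² + 14.5² + 24.2² + 2·[10.4·14.5·0.06 + 10.4·24.2·0.25 + 14.5·24.2·0.10] = 904.05 + 214.116 = 1118.17.
Under uncorrelated errors the observed covariances equal the true-score covariances, so only the own-variance terms attenuate.
True-score variance = [10.4²·0.83 + 14.5²·0.66 + 24.2²·0.66] + 214.116 = 615.06 + 214.116 = 829.176.
Reliability = 829.176 / 1118.17 = 0.742.

0.742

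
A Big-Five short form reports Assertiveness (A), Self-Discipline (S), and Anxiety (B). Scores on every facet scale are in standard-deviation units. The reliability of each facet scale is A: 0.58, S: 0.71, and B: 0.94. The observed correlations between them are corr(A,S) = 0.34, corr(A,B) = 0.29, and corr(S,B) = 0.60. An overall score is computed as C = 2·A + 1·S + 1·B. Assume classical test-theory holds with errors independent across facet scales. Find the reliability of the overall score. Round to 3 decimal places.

0.791

Var(C) = 2² + 1 + 1 + 2·[2·0.34 + 2·0.29 + 0.60] = 6 + 3.72 = 9.72.
Because errors are independent across components, Cov(Tᵢ,Tⱼ) = Cov(Xᵢ,Xⱼ); the off-diagonal part of the true-score variance is the same as above.
True-score variance = [2²·0.58 + 0.71 + 0.94] + 3.72 = 3.97 + 3.72 = 7.69.
Reliability = 7.69 / 9.72 = 0.791.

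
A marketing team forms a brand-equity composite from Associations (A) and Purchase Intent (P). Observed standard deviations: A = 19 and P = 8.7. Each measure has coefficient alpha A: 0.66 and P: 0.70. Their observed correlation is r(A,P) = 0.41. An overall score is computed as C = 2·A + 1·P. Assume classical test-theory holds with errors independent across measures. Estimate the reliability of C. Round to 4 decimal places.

Var(C) = 2²·19² + 8.7² + 2·[2·19·8.7·0.41] = 1519.69 + 271.092 = 1790.78.
Under uncorrelated errors the observed covariances equal the true-score covariances, so only the own-variance terms attenuate.
True-score variance = [2²·19²·0.66 + 8.7²·0.70] + 271.092 = 1006.02 + 271.092 = 1277.12.
Reliability = 1277.12 / 1790.78 = 0.7132.

0.7132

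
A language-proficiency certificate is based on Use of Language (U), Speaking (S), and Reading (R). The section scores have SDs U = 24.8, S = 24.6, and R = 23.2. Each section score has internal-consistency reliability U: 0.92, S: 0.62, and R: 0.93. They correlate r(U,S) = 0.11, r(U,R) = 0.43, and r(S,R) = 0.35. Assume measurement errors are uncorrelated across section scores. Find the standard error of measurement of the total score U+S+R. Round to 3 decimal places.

Var(total) = 1758.44 + 1028.53 = 2786.97.
True-score variance = 1441.6 + 1028.53 = 2470.13, so reliability = 0.8863.
Error variance = 2786.97 − 2470.13 = 316.841; SEM = √316.841 = 17.800.

17.800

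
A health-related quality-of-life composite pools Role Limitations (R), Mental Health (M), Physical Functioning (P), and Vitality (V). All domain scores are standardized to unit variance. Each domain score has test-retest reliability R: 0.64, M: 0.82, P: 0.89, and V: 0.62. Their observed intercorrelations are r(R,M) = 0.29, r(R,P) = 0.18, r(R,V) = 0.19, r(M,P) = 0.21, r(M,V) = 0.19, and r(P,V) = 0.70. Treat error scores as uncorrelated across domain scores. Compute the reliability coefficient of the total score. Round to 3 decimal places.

0.863

Var(R+M+P+V) = 4 + 2·[0.29 + 0.18 + 0.19 + 0.21 + 0.19 + 0.70] = 4 + 3.52 = 7.52.
Under uncorrelated errors the observed covariances equal the true-score covariances, so only the own-variance terms attenuate.
True-score variance = [0.64 + 0.82 + 0.89 + 0.62] + 3.52 = 2.97 + 3.52 = 6.49.
Reliability = 6.49 / 7.52 = 0.863.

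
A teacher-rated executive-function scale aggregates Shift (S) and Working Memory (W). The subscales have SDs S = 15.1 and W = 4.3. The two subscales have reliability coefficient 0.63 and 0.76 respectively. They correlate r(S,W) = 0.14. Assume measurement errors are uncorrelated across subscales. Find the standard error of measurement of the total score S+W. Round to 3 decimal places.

Var(total) = 246.5 + 18.1804 = 264.68.
True-score variance = 157.699 + 18.1804 = 175.879, so reliability = 0.6645.
Error variance = 264.68 − 175.879 = 88.8013; SEM = √88.8013 = 9.423.

9.423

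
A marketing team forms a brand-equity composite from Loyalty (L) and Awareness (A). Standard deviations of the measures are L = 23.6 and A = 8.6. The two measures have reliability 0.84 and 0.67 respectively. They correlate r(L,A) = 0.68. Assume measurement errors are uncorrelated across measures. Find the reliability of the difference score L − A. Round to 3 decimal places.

0.680

Var(L−A) = 23.6² + 8.6² − 2·23.6·8.6·0.68 = 630.92 − 276.026 = 354.894.
With uncorrelated errors the cross-covariances are all true-score covariance, so they carry over unchanged; only the diagonal terms shrink to ρᵢσᵢ².
True-score variance = [23.6²·0.84 + 8.6²·0.67] − 276.026 = 517.4 − 276.026 = 241.374.
Reliability = 241.374 / 354.894 = 0.680.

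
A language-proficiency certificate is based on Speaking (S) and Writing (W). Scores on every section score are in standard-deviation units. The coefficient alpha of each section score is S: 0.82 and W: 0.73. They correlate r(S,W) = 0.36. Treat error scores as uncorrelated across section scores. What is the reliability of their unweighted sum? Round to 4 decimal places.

Var(S+W) = 2 + 2·[0.36] = 2 + 0.72 = 2.72.
Under uncorrelated errors the observed covariances equal the true-score covariances, so only the own-variance terms attenuate.
True-score variance = [0.82 + 0.73] + 0.72 = 1.55 + 0.72 = 2.27.
Reliability = 2.27 / 2.72 = 0.8346.

0.8346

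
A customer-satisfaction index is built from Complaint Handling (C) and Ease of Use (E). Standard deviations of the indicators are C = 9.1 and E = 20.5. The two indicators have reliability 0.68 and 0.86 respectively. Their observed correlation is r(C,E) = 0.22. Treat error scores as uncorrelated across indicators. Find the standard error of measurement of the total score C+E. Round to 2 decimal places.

9.24

Var(total) = 503.06 + 82.082 = 585.142.
True-score variance = 417.726 + 82.082 = 499.808, so reliability = 0.8542.
Error variance = 585.142 − 499.808 = 85.3342; SEM = √85.3342 = 9.24.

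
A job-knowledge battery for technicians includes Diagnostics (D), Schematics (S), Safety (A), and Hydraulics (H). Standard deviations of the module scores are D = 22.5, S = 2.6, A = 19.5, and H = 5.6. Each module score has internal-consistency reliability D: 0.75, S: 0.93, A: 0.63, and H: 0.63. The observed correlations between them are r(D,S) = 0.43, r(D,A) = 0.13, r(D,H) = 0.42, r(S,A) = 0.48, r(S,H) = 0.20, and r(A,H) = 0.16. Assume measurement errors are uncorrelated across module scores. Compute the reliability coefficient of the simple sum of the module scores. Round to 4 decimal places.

0.7825

Var(D+S+A+H) = 22.5² + 2.6² + 19.5² + 5.6² + 2·[22.5·2.6·0.43 + 22.5·19.5·0.13 + 22.5·5.6·0.42 + 2.6·19.5·0.48 + 2.6·5.6·0.20 + 19.5·5.6·0.16] = 924.62 + 359.665 = 1284.29.
With uncorrelated errors the cross-covariances are all true-score covariance, so they carry over unchanged; only the diagonal terms shrink to ρᵢσᵢ².
True-score variance = [22.5²·0.75 + 2.6²·0.93 + 19.5²·0.63 + 5.6²·0.63] + 359.665 = 645.289 + 359.665 = 1004.95.
Reliability = 1004.95 / 1284.29 = 0.7825.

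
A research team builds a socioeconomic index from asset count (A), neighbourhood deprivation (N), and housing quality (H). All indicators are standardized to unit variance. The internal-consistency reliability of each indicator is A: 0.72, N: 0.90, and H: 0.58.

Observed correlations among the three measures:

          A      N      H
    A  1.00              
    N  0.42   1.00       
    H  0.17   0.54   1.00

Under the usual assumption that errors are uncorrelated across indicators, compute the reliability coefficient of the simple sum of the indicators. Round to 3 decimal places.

0.848

Var(A+N+H) = 3 + 2·[0.42 + 0.17 + 0.54] = 3 + 2.26 = 5.26.
With uncorrelated errors the cross-covariances are all true-score covariance, so they carry over unchanged; only the diagonal terms shrink to ρᵢσᵢ².
True-score variance = [0.72 + 0.90 + 0.58] + 2.26 = 2.2 + 2.26 = 4.46.
Reliability = 4.46 / 5.26 = 0.848.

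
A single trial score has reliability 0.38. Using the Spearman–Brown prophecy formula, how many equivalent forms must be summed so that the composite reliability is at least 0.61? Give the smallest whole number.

3

k ≥ ρ*(1−ρ₁)/(ρ₁(1−ρ*)) = 0.61·0.62 / (0.38·0.39) = 2.552.
Smallest integer k = 3.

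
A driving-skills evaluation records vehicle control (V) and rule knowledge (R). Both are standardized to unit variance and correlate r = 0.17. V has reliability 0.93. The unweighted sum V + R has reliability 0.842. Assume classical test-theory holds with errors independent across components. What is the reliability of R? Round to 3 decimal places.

0.700

Var(V+R) = 2 + 2·0.17 = 2.340.
True-score variance = ρ_V + ρ_R + 2·0.17, so 0.842 = (0.93 + ρ_R + 0.34) / 2.340.
ρ_R = 0.842·2.340 − 0.93 − 0.34 = 0.700.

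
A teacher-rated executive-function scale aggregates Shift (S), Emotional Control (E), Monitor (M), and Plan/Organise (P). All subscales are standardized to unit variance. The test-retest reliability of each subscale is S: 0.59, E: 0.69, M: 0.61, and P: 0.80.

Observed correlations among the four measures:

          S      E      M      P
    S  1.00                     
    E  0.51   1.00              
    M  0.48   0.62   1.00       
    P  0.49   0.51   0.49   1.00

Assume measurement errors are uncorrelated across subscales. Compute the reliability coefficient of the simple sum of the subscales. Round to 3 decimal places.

0.872

Var(S+E+M+P) = 4 + 2·[0.51 + 0.48 + 0.49 + 0.62 + 0.51 + 0.49] = 4 + 6.2 = 10.2.
Under uncorrelated errors the observed covariances equal the true-score covariances, so only the own-variance terms attenuate.
True-score variance = [0.59 + 0.69 + 0.61 + 0.80] + 6.2 = 2.69 + 6.2 = 8.89.
Reliability = 8.89 / 10.2 = 0.872.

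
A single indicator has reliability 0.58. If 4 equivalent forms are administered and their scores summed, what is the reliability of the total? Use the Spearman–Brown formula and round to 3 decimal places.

ρ_k = kρ / (1 + (k−1)ρ) = 4·0.58 / (1 + 3·0.58) = 2.320 / 2.740 = 0.847.

0.847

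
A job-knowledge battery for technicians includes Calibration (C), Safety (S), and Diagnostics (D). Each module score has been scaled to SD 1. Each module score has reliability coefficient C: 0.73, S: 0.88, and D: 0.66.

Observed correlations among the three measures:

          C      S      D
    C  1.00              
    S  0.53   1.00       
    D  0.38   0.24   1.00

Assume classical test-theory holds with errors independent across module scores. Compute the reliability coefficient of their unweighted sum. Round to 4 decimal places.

Var(C+S+D) = 3 + 2·[0.53 + 0.38 + 0.24] = 3 + 2.3 = 5.3.
Because errors are independent across components, Cov(Tᵢ,Tⱼ) = Cov(Xᵢ,Xⱼ); the off-diagonal part of the true-score variance is the same as above.
True-score variance = [0.73 + 0.88 + 0.66] + 2.3 = 2.27 + 2.3 = 4.57.
Reliability = 4.57 / 5.3 = 0.8623.

0.8623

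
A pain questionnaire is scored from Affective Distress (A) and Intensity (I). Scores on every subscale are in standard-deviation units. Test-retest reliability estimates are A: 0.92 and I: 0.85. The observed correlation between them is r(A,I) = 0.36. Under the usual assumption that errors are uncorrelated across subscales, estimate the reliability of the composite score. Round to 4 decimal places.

0.9154

Var(A+I) = 2 + 2·[0.36] = 2 + 0.72 = 2.72.
With uncorrelated errors the cross-covariances are all true-score covariance, so they carry over unchanged; only the diagonal terms shrink to ρᵢσᵢ².
True-score variance = [0.92 + 0.85] + 0.72 = 1.77 + 0.72 = 2.49.
Reliability = 2.49 / 2.72 = 0.9154.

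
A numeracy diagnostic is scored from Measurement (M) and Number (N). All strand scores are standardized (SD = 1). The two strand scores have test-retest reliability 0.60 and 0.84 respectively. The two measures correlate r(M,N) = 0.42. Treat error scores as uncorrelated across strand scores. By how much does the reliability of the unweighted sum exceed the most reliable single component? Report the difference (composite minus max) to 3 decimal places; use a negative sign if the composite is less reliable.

Var(sum) = 2 + 0.84 = 2.84; true-score variance = 1.44 + 0.84 = 2.28; composite reliability = 0.8028.
Max component reliability = 0.8400.
Difference = 0.8028 − 0.8400 = -0.037.

-0.037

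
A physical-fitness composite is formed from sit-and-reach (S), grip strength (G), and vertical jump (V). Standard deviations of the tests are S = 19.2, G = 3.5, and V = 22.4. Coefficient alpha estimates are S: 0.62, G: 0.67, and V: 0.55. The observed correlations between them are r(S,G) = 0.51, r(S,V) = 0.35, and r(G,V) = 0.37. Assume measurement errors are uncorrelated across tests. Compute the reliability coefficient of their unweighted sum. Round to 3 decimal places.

0.718

Var(S+G+V) = 19.2² + 3.5² + 22.4² + 2·[19.2·3.5·0.51 + 19.2·22.4·0.35 + 3.5·22.4·0.37] = 882.65 + 427.616 = 1310.27.
With uncorrelated errors the cross-covariances are all true-score covariance, so they carry over unchanged; only the diagonal terms shrink to ρᵢσᵢ².
True-score variance = [19.2²·0.62 + 3.5²·0.67 + 22.4²·0.55] + 427.616 = 512.732 + 427.616 = 940.348.
Reliability = 940.348 / 1310.27 = 0.718.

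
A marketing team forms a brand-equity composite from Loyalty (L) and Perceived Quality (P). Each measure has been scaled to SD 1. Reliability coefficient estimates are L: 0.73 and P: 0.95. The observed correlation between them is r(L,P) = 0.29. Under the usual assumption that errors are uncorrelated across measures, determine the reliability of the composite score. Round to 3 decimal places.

0.876

Var(L+P) = 2 + 2·[0.29] = 2 + 0.58 = 2.58.
With uncorrelated errors the cross-covariances are all true-score covariance, so they carry over unchanged; only the diagonal terms shrink to ρᵢσᵢ².
True-score variance = [0.73 + 0.95] + 0.58 = 1.68 + 0.58 = 2.26.
Reliability = 2.26 / 2.58 = 0.876.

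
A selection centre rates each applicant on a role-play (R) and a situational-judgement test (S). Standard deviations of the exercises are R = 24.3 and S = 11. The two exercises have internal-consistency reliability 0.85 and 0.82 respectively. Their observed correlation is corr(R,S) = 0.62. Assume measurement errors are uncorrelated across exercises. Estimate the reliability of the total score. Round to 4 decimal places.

Var(R+S) = 24.3² + 11² + 2·[24.3·11·0.62] = 711.49 + 331.452 = 1042.94.
With uncorrelated errors the cross-covariances are all true-score covariance, so they carry over unchanged; only the diagonal terms shrink to ρᵢσᵢ².
True-score variance = [24.3²·0.85 + 11²·0.82] + 331.452 = 601.136 + 331.452 = 932.588.
Reliability = 932.588 / 1042.94 = 0.8942.

0.8942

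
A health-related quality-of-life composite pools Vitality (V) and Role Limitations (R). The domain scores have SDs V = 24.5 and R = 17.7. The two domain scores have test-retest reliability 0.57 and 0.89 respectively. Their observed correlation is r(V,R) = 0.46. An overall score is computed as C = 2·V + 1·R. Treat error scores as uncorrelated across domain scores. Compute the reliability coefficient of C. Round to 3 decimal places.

Var(C) = 2²·24.5² + 17.7² + 2·[2·24.5·17.7·0.46] = 2714.29 + 797.916 = 3512.21.
Under uncorrelated errors the observed covariances equal the true-score covariances, so only the own-variance terms attenuate.
True-score variance = [2²·24.5²·0.57 + 17.7²·0.89] + 797.916 = 1647.4 + 797.916 = 2445.31.
Reliability = 2445.31 / 3512.21 = 0.696.

0.696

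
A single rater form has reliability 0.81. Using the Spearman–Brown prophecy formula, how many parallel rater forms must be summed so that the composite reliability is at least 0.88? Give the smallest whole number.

k ≥ ρ*(1−ρ₁)/(ρ₁(1−ρ*)) = 0.88·0.19 / (0.81·0.12) = 1.720.
Smallest integer k = 2.

2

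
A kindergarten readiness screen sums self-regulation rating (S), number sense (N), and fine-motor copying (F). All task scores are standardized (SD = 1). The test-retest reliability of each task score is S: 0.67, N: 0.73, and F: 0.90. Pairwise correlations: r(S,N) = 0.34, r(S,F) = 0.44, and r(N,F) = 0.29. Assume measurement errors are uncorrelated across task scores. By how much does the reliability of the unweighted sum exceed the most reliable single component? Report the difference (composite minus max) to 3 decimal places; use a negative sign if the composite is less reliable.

Var(sum) = 3 + 2.14 = 5.14; true-score variance = 2.3 + 2.14 = 4.44; composite reliability = 0.8638.
Max component reliability = 0.9000.
Difference = 0.8638 − 0.9000 = -0.036.

-0.036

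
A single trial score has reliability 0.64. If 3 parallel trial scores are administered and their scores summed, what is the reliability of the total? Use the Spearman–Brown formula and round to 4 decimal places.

ρ_k = kρ / (1 + (k−1)ρ) = 3·0.64 / (1 + 2·0.64) = 1.920 / 2.280 = 0.8421.

0.8421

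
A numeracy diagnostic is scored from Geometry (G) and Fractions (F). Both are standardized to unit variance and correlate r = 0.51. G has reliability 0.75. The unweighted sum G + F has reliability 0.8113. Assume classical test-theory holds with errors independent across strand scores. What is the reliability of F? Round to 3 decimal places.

0.680

Var(G+F) = 2 + 2·0.51 = 3.020.
True-score variance = ρ_G + ρ_F + 2·0.51, so 0.8113 = (0.75 + ρ_F + 1.02) / 3.020.
ρ_F = 0.8113·3.020 − 0.75 − 1.02 = 0.680.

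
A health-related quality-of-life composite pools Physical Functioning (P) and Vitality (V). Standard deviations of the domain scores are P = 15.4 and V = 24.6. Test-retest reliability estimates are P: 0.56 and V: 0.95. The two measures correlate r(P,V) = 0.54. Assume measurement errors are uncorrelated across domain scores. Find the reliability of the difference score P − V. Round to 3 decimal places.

Var(P−V) = 15.4² + 24.6² − 2·15.4·24.6·0.54 = 842.32 − 409.147 = 433.173.
Under uncorrelated errors the observed covariances equal the true-score covariances, so only the own-variance terms attenuate.
True-score variance = [15.4²·0.56 + 24.6²·0.95] − 409.147 = 707.712 − 409.147 = 298.564.
Reliability = 298.564 / 433.173 = 0.689.

0.689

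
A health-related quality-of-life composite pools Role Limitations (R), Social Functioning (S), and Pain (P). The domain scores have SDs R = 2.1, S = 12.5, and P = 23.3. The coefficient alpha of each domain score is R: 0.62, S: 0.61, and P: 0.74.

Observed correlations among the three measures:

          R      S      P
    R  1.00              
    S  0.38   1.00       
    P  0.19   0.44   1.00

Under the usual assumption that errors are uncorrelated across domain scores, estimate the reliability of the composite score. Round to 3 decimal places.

Var(R+S+P) = 2.1² + 12.5² + 23.3² + 2·[2.1·12.5·0.38 + 2.1·23.3·0.19 + 12.5·23.3·0.44] = 703.55 + 294.843 = 998.393.
With uncorrelated errors the cross-covariances are all true-score covariance, so they carry over unchanged; only the diagonal terms shrink to ρᵢσᵢ².
True-score variance = [2.1²·0.62 + 12.5²·0.61 + 23.3²·0.74] + 294.843 = 499.785 + 294.843 = 794.629.
Reliability = 794.629 / 998.393 = 0.796.

0.796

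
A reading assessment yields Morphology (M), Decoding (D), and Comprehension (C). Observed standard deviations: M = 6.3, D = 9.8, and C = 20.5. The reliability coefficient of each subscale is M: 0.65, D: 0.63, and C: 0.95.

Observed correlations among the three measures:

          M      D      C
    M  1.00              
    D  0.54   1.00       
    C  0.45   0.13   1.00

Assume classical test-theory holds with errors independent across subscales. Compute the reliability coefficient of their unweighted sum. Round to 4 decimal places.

Var(M+D+C) = 6.3² + 9.8² + 20.5² + 2·[6.3·9.8·0.54 + 6.3·20.5·0.45 + 9.8·20.5·0.13] = 555.98 + 235.148 = 791.128.
Because errors are independent across components, Cov(Tᵢ,Tⱼ) = Cov(Xᵢ,Xⱼ); the off-diagonal part of the true-score variance is the same as above.
True-score variance = [6.3²·0.65 + 9.8²·0.63 + 20.5²·0.95] + 235.148 = 485.541 + 235.148 = 720.689.
Reliability = 720.689 / 791.128 = 0.9110.

0.9110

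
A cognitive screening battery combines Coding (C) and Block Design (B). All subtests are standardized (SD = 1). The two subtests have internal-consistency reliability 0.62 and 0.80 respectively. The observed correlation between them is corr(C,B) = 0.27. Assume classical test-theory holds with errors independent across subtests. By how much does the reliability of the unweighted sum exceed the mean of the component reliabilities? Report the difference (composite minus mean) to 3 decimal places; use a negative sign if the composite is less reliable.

Var(sum) = 2 + 0.54 = 2.54; true-score variance = 1.42 + 0.54 = 1.96; composite reliability = 0.7717.
Mean component reliability = 0.7100.
Difference = 0.7717 − 0.7100 = 0.062.

0.062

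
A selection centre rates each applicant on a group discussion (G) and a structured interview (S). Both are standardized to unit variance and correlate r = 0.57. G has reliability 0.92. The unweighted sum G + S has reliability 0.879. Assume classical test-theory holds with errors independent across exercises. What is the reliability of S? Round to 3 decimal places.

Var(G+S) = 2 + 2·0.57 = 3.140.
True-score variance = ρ_G + ρ_S + 2·0.57, so 0.879 = (0.92 + ρ_S + 1.14) / 3.140.
ρ_S = 0.879·3.140 − 0.92 − 1.14 = 0.700.

0.700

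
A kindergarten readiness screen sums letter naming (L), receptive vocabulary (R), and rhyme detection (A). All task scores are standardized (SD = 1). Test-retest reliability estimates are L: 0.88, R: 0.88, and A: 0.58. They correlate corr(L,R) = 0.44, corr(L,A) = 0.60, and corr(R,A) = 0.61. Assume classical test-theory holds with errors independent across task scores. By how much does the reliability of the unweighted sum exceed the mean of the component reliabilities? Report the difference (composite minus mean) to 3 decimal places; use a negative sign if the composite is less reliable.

Var(sum) = 3 + 3.3 = 6.3; true-score variance = 2.34 + 3.3 = 5.64; composite reliability = 0.8952.
Mean component reliability = 0.7800.
Difference = 0.8952 − 0.7800 = 0.115.

0.115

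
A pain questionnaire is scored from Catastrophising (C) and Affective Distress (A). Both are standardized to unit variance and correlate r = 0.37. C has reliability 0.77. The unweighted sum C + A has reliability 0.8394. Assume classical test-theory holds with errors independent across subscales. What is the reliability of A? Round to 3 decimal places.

0.790

Var(C+A) = 2 + 2·0.37 = 2.740.
True-score variance = ρ_C + ρ_A + 2·0.37, so 0.8394 = (0.77 + ρ_A + 0.74) / 2.740.
ρ_A = 0.8394·2.740 − 0.77 − 0.74 = 0.790.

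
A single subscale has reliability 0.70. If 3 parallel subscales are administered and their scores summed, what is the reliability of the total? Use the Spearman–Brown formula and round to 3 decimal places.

ρ_k = kρ / (1 + (k−1)ρ) = 3·0.70 / (1 + 2·0.70) = 2.100 / 2.400 = 0.875.

0.875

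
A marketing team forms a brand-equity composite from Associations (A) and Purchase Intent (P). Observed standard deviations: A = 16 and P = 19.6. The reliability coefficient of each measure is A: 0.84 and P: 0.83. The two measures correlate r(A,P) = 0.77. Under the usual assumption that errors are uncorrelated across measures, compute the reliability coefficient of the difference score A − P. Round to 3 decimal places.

Var(A−P) = 16² + 19.6² − 2·16·19.6·0.77 = 640.16 − 482.944 = 157.216.
Because errors are independent across components, Cov(Tᵢ,Tⱼ) = Cov(Xᵢ,Xⱼ); the off-diagonal part of the true-score variance is the same as above.
True-score variance = [16²·0.84 + 19.6²·0.83] − 482.944 = 533.893 − 482.944 = 50.9488.
Reliability = 50.9488 / 157.216 = 0.324.

0.324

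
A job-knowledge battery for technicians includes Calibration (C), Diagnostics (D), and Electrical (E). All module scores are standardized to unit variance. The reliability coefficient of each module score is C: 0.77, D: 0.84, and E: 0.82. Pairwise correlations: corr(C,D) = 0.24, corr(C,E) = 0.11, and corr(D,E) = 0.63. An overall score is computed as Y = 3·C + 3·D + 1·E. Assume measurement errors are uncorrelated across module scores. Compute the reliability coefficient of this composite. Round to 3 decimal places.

0.867

Var(Y) = 3² + 3² + 1 + 2·[9·0.24 + 3·0.11 + 3·0.63] = 19 + 8.76 = 27.76.
Under uncorrelated errors the observed covariances equal the true-score covariances, so only the own-variance terms attenuate.
True-score variance = [3²·0.77 + 3²·0.84 + 0.82] + 8.76 = 15.31 + 8.76 = 24.07.
Reliability = 24.07 / 27.76 = 0.867.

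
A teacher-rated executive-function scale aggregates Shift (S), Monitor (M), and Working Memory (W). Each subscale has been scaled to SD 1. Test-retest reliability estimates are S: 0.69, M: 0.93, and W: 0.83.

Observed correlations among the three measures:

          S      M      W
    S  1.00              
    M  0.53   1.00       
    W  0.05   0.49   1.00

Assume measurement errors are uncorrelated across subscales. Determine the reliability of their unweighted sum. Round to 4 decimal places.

0.8930

Var(S+M+W) = 3 + 2·[0.53 + 0.05 + 0.49] = 3 + 2.14 = 5.14.
With uncorrelated errors the cross-covariances are all true-score covariance, so they carry over unchanged; only the diagonal terms shrink to ρᵢσᵢ².
True-score variance = [0.69 + 0.93 + 0.83] + 2.14 = 2.45 + 2.14 = 4.59.
Reliability = 4.59 / 5.14 = 0.8930.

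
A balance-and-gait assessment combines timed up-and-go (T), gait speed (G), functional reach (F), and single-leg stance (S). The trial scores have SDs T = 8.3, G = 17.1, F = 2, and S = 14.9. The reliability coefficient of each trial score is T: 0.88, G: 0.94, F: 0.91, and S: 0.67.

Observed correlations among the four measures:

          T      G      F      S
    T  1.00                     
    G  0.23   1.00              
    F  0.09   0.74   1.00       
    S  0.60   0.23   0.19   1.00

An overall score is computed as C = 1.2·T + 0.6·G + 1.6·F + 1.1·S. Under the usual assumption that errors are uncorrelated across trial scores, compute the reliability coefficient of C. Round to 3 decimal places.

Var(C) = 1.2²·8.3² + 0.6²·17.1² + 1.6²·2² + 1.1²·14.9² + 2·[0.72·8.3·17.1·0.23 + 1.92·8.3·2·0.09 + 1.32·8.3·14.9·0.60 + 0.96·17.1·2·0.74 + 0.66·17.1·14.9·0.23 + 1.76·2·14.9·0.19] = 483.341 + 394.513 = 877.855.
Because errors are independent across components, Cov(Tᵢ,Tⱼ) = Cov(Xᵢ,Xⱼ); the off-diagonal part of the true-score variance is the same as above.
True-score variance = [1.2²·8.3²·0.88 + 0.6²·17.1²·0.94 + 1.6²·2²·0.91 + 1.1²·14.9²·0.67] + 394.513 = 375.551 + 394.513 = 770.064.
Reliability = 770.064 / 877.855 = 0.877.

0.877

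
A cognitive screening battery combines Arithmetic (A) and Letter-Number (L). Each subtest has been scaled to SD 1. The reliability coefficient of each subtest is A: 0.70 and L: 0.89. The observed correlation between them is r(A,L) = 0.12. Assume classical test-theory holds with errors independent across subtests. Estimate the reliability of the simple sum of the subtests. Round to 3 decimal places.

0.817

Var(A+L) = 2 + 2·[0.12] = 2 + 0.24 = 2.24.
Because errors are independent across components, Cov(Tᵢ,Tⱼ) = Cov(Xᵢ,Xⱼ); the off-diagonal part of the true-score variance is the same as above.
True-score variance = [0.70 + 0.89] + 0.24 = 1.59 + 0.24 = 1.83.
Reliability = 1.83 / 2.24 = 0.817.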